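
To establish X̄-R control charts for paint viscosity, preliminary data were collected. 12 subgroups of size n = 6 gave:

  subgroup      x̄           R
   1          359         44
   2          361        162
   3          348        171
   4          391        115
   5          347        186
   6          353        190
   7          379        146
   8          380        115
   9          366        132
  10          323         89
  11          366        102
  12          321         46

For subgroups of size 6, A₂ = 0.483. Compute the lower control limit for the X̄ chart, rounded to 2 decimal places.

X̄̄ = (359 + 361 + 348 + 391 + 347 + 353 + 379 + 380 + 366 + 323 + 366 + 321) / 12 = 4294.0000 / 12 = 357.8333
R̄ = (44 + 162 + 171 + 115 + 186 + 190 + 146 + 115 + 132 + 89 + 102 + 46) / 12 = 1498.0000 / 12 = 124.8333
LCL = X̄̄ − A₂·R̄ = 357.8333 − 0.483 × 124.8333 = 297.5388

297.54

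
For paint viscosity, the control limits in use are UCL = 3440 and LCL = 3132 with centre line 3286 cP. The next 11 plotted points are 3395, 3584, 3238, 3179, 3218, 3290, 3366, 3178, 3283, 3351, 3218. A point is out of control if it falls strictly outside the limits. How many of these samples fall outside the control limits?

1

Compare each point to [3132, 3440]: sample 2 = 3584 > UCL.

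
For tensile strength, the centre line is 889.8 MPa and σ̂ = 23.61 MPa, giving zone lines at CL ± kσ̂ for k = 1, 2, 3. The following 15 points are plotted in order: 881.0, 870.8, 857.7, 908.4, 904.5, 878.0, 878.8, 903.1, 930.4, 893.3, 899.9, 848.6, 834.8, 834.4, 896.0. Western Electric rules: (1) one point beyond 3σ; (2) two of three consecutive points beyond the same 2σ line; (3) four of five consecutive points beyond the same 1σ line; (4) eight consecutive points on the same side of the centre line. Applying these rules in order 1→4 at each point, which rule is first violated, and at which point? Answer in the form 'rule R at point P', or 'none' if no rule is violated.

rule 2 at point 14

Zone of each point (C = within 1σ̂, B = 1σ̂–2σ̂, A = 2σ̂–3σ̂, * = beyond 3σ̂; sign = side of CL): 1:-C, 2:-C, 3:-B, 4:+C, 5:+C, 6:-C, 7:-C, 8:+C, 9:+B, 10:+C, 11:+C, 12:-B, 13:-A, 14:-A, 15:+C
Rule 2 (two of three consecutive points beyond the same 2σ limit) is satisfied at point 14.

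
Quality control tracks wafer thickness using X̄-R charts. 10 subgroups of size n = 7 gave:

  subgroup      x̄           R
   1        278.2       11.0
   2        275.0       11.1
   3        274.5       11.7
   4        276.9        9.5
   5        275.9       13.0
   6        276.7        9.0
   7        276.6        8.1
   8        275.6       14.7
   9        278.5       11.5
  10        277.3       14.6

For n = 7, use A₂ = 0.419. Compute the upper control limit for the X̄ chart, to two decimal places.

X̄̄ = (278.2 + 275.0 + 274.5 + 276.9 + 275.9 + 276.7 + 276.6 + 275.6 + 278.5 + 277.3) / 10 = 2765.2000 / 10 = 276.5200
R̄ = (11.0 + 11.1 + 11.7 + 9.5 + 13.0 + 9.0 + 8.1 + 14.7 + 11.5 + 14.6) / 10 = 114.2000 / 10 = 11.4200
UCL = X̄̄ + A₂·R̄ = 276.5200 + 0.419 × 11.4200 = 281.3050

281.30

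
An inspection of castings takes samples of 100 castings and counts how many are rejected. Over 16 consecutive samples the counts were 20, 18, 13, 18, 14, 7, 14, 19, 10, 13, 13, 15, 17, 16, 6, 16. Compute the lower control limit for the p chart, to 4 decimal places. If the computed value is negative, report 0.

p̄ = Σdᵢ / (k·n) = 229 / (16 × 100) = 0.14313
LCL = p̄ − 3·√(p̄(1−p̄)/n) = 0.14313 − 3 × 0.03502 = 0.03806

0.0381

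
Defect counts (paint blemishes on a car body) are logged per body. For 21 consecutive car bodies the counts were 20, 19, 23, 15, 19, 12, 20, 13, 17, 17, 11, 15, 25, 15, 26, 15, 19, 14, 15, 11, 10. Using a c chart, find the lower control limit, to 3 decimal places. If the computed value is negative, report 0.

c̄ = (20 + 19 + 23 + 15 + 19 + 12 + 20 + 13 + 17 + 17 + 11 + 15 + 25 + 15 + 26 + 15 + 19 + 14 + 15 + 11 + 10) / 21 = 351 / 21 = 16.7143
LCL = c̄ − 3√c̄ = 16.7143 − 3 × 4.0883 = 4.4494

4.449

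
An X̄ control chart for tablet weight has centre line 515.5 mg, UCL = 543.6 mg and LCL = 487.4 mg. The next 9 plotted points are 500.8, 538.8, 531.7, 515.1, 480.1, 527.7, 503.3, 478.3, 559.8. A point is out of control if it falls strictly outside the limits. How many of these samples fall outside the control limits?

3

Compare each point to [487.4, 543.6]: sample 5 = 480.1 < LCL; sample 8 = 478.3 < LCL; sample 9 = 559.8 > UCL.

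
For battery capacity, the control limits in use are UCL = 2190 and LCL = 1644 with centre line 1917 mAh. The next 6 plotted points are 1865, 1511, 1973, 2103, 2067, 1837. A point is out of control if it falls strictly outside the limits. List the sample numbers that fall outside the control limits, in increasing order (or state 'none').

2

Compare each point to [1644, 2190]: sample 2 = 1511 < LCL.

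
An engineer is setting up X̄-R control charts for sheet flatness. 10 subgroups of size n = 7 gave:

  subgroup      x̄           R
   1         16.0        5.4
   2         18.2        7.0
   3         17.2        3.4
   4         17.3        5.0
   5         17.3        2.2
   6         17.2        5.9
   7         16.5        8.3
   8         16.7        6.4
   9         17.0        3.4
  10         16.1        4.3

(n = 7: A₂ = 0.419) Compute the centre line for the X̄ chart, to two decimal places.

16.95

X̄̄ = (16.0 + 18.2 + 17.2 + 17.3 + 17.3 + 17.2 + 16.5 + 16.7 + 17.0 + 16.1) / 10 = 169.5000 / 10 = 16.9500
CL = X̄̄ = 16.9500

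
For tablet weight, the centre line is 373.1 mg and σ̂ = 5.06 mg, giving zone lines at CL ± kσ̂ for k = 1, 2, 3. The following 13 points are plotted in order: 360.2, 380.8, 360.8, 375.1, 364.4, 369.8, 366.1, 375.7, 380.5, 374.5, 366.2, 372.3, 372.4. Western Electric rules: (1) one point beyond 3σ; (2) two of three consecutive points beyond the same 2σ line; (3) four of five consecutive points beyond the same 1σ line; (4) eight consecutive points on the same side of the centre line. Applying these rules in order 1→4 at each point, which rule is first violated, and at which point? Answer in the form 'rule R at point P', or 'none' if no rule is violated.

Zone of each point (C = within 1σ̂, B = 1σ̂–2σ̂, A = 2σ̂–3σ̂, * = beyond 3σ̂; sign = side of CL): 1:-A, 2:+B, 3:-A, 4:+C, 5:-B, 6:-C, 7:-B, 8:+C, 9:+B, 10:+C, 11:-B, 12:-C, 13:-C
Rule 2 (two of three consecutive points beyond the same 2σ limit) is satisfied at point 3.

rule 2 at point 3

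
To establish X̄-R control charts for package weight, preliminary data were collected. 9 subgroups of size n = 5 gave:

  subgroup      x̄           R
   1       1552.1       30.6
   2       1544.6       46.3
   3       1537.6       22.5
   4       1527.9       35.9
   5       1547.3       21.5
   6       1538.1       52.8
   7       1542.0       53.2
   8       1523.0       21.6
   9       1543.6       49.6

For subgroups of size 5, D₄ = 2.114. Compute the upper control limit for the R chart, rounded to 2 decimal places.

R̄ = (30.6 + 46.3 + 22.5 + 35.9 + 21.5 + 52.8 + 53.2 + 21.6 + 49.6) / 9 = 334.0000 / 9 = 37.1111
UCL_R = D₄·R̄ = 2.114 × 37.1111 = 78.4529

78.45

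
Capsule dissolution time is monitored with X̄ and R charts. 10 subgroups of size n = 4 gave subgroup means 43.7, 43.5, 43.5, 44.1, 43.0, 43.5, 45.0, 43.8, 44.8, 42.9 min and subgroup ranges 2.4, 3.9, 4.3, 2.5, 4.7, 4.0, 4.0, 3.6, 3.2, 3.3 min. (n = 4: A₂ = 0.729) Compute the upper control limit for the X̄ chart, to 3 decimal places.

46.397

X̄̄ = (43.7 + 43.5 + 43.5 + 44.1 + 43.0 + 43.5 + 45.0 + 43.8 + 44.8 + 42.9) / 10 = 437.8000 / 10 = 43.7800
R̄ = (2.4 + 3.9 + 4.3 + 2.5 + 4.7 + 4.0 + 4.0 + 3.6 + 3.2 + 3.3) / 10 = 35.9000 / 10 = 3.5900
UCL = X̄̄ + A₂·R̄ = 43.7800 + 0.729 × 3.5900 = 46.3971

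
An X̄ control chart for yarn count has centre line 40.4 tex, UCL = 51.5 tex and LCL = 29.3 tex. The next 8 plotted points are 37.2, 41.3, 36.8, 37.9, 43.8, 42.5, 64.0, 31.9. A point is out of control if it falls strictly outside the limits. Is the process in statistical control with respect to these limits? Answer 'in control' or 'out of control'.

out of control

Compare each point to [29.3, 51.5]: sample 7 = 64.0 > UCL.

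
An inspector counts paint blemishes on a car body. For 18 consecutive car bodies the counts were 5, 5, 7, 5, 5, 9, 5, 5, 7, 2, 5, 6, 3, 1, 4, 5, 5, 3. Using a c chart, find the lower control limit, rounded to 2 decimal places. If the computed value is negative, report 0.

0.00

c̄ = (5 + 5 + 7 + 5 + 5 + 9 + 5 + 5 + 7 + 2 + 5 + 6 + 3 + 1 + 4 + 5 + 5 + 3) / 18 = 87 / 18 = 4.8333
LCL = c̄ − 3√c̄ = 4.8333 − 3 × 2.1985 = -1.7621 → 0 (cannot be negative)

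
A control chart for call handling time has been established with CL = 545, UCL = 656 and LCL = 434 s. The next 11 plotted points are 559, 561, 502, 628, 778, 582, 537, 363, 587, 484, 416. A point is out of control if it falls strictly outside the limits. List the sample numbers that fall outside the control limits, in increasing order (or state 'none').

5, 8, 11

Compare each point to [434, 656]: sample 5 = 778 > UCL; sample 8 = 363 < LCL; sample 11 = 416 < LCL.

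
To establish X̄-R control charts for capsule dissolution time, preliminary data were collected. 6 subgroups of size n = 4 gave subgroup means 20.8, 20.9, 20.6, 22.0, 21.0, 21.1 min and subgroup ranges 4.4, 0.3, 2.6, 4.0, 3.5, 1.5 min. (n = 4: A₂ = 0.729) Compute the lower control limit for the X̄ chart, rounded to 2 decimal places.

X̄̄ = (20.8 + 20.9 + 20.6 + 22.0 + 21.0 + 21.1) / 6 = 126.4000 / 6 = 21.0667
R̄ = (4.4 + 0.3 + 2.6 + 4.0 + 3.5 + 1.5) / 6 = 16.3000 / 6 = 2.7167
LCL = X̄̄ − A₂·R̄ = 21.0667 − 0.729 × 2.7167 = 19.0862

19.09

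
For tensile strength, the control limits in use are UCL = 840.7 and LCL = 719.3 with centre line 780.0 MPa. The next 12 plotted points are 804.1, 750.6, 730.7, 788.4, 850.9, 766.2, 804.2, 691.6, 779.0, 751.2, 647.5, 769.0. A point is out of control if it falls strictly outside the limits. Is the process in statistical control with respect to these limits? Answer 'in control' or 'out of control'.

out of control

Compare each point to [719.3, 840.7]: sample 5 = 850.9 > UCL; sample 8 = 691.6 < LCL; sample 11 = 647.5 < LCL.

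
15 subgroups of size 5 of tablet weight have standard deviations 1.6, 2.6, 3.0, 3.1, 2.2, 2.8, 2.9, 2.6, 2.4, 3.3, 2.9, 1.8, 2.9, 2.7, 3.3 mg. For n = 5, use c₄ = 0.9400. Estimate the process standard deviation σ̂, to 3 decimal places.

2.844

s̄ = (1.6 + 2.6 + 3.0 + 3.1 + 2.2 + 2.8 + 2.9 + 2.6 + 2.4 + 3.3 + 2.9 + 1.8 + 2.9 + 2.7 + 3.3) / 15 = 2.6733
σ̂ = s̄ / c₄ = 2.6733 / 0.9400 = 2.8440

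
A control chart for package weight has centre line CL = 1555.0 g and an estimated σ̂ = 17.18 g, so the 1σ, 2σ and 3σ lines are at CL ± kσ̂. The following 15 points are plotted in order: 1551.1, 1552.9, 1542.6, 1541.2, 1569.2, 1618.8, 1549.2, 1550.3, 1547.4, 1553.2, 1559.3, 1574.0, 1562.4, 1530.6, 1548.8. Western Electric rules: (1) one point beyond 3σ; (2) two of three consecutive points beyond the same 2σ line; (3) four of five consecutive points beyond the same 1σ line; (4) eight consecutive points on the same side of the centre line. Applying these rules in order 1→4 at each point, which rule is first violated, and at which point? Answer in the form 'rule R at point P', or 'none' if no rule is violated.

Zone of each point (C = within 1σ̂, B = 1σ̂–2σ̂, A = 2σ̂–3σ̂, * = beyond 3σ̂; sign = side of CL): 1:-C, 2:-C, 3:-C, 4:-C, 5:+C, 6:+*, 7:-C, 8:-C, 9:-C, 10:-C, 11:+C, 12:+B, 13:+C, 14:-B, 15:-C
Rule 1 (one point beyond the 3σ limits) is satisfied at point 6.

rule 1 at point 6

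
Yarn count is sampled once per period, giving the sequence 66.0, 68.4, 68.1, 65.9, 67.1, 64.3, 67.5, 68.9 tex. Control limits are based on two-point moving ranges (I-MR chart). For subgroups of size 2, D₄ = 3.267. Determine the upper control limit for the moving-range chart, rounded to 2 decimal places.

6.30

Moving ranges: 2.4, 0.3, 2.2, 1.2, 2.8, 3.2, 1.4; M̄R̄ = 13.5000 / 7 = 1.9286
UCL_MR = D₄·M̄R̄ = 3.267 × 1.9286 = 6.3006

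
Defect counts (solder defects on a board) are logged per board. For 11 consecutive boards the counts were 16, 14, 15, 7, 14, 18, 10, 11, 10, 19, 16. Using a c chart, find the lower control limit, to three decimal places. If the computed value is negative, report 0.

c̄ = (16 + 14 + 15 + 7 + 14 + 18 + 10 + 11 + 10 + 19 + 16) / 11 = 150 / 11 = 13.6364
LCL = c̄ − 3√c̄ = 13.6364 − 3 × 3.6927 = 2.5581

2.558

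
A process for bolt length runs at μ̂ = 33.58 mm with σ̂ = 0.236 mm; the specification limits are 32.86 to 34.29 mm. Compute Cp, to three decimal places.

1.010

Cp = (USL − LSL) / (6σ̂) = (34.29 − 32.86) / (6 × 0.236) = 1.4300 / 1.4160 = 1.0099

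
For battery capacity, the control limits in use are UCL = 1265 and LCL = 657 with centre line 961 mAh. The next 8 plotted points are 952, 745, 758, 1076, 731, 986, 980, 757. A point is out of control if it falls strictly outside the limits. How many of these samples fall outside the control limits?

All 8 points lie within [657, 1265].

0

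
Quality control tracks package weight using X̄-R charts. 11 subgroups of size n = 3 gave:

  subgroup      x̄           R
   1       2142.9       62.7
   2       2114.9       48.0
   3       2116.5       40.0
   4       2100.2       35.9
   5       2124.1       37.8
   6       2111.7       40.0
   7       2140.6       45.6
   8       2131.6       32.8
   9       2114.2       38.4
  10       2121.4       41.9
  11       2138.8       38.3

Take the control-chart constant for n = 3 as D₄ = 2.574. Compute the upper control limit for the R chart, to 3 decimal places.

R̄ = (62.7 + 48.0 + 40.0 + 35.9 + 37.8 + 40.0 + 45.6 + 32.8 + 38.4 + 41.9 + 38.3) / 11 = 461.4000 / 11 = 41.9455
UCL_R = D₄·R̄ = 2.574 × 41.9455 = 107.9676

107.968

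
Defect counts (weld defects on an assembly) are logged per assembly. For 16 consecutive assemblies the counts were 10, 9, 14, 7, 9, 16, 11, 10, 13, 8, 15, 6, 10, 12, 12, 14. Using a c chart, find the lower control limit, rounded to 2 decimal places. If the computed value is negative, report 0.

1.05

c̄ = (10 + 9 + 14 + 7 + 9 + 16 + 11 + 10 + 13 + 8 + 15 + 6 + 10 + 12 + 12 + 14) / 16 = 176 / 16 = 11.0000
LCL = c̄ − 3√c̄ = 11.0000 − 3 × 3.3166 = 1.0501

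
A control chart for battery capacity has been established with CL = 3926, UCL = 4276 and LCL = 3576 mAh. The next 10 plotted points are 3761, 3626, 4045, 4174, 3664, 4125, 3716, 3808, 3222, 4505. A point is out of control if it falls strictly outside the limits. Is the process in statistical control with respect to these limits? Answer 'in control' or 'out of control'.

out of control

Compare each point to [3576, 4276]: sample 9 = 3222 < LCL; sample 10 = 4505 > UCL.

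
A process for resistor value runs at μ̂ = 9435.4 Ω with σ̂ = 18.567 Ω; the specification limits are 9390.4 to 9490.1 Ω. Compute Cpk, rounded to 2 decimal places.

Cpu = (USL − μ̂) / (3σ̂) = (9490.1 − 9435.4) / (3 × 18.567) = 0.9820; Cpl = (μ̂ − LSL) / (3σ̂) = (9435.4 − 9390.4) / (3 × 18.567) = 0.8079; Cpk = min(Cpu, Cpl) = 0.8079

0.81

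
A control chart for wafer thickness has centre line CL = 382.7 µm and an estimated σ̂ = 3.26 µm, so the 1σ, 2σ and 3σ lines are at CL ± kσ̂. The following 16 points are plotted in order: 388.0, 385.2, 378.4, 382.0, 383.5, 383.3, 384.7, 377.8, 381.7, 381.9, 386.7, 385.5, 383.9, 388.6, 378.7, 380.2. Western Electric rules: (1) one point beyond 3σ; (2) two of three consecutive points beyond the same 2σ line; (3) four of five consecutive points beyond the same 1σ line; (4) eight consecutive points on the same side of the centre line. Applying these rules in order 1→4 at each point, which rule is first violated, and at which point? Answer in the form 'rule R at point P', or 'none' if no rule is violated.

none

Zone of each point (C = within 1σ̂, B = 1σ̂–2σ̂, A = 2σ̂–3σ̂, * = beyond 3σ̂; sign = side of CL): 1:+B, 2:+C, 3:-B, 4:-C, 5:+C, 6:+C, 7:+C, 8:-B, 9:-C, 10:-C, 11:+B, 12:+C, 13:+C, 14:+B, 15:-B, 16:-C
No rule fires across all 16 points.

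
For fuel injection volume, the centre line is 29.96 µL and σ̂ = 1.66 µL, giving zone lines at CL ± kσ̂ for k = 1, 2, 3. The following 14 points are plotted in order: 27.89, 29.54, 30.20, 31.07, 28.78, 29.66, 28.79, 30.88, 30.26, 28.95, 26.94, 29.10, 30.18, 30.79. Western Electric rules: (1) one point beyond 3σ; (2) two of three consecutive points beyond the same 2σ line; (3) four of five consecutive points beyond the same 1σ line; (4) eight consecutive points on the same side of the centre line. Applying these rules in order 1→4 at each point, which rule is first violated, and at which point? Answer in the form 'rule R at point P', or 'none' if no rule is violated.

Zone of each point (C = within 1σ̂, B = 1σ̂–2σ̂, A = 2σ̂–3σ̂, * = beyond 3σ̂; sign = side of CL): 1:-B, 2:-C, 3:+C, 4:+C, 5:-C, 6:-C, 7:-C, 8:+C, 9:+C, 10:-C, 11:-B, 12:-C, 13:+C, 14:+C
No rule fires across all 14 points.

none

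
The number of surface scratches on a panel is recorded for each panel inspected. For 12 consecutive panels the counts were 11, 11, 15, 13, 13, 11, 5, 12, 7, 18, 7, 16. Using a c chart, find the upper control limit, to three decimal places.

21.794

c̄ = (11 + 11 + 15 + 13 + 13 + 11 + 5 + 12 + 7 + 18 + 7 + 16) / 12 = 139 / 12 = 11.5833
UCL = c̄ + 3√c̄ = 11.5833 + 3 × √11.5833 = 11.5833 + 3 × 3.4034 = 21.7936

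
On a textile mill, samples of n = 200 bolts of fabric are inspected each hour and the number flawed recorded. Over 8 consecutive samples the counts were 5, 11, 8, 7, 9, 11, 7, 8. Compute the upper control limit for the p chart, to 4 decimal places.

p̄ = Σdᵢ / (k·n) = 66 / (8 × 200) = 0.04125
UCL = p̄ + 3·√(p̄(1−p̄)/n) = 0.04125 + 3 × √(0.04125×0.95875/200) = 0.04125 + 3 × 0.01406 = 0.08344

0.0834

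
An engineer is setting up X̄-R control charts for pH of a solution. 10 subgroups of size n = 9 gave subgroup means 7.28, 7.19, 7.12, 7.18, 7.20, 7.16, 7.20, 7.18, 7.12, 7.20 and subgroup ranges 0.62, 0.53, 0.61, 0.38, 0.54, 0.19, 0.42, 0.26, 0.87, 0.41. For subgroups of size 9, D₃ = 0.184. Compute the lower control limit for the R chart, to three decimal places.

R̄ = (0.62 + 0.53 + 0.61 + 0.38 + 0.54 + 0.19 + 0.42 + 0.26 + 0.87 + 0.41) / 10 = 4.8300 / 10 = 0.4830
LCL_R = D₃·R̄ = 0.184 × 0.4830 = 0.0889

0.089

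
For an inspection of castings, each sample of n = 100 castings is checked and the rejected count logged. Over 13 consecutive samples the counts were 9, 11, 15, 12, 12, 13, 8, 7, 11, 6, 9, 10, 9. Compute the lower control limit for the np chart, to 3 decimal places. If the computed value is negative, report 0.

1.093

p̄ = Σdᵢ / (k·n) = 132 / (13 × 100) = 0.10154
LCL = np̄ − 3·√(np̄(1−p̄)) = 10.1538 − 3 × 3.0204 = 1.0926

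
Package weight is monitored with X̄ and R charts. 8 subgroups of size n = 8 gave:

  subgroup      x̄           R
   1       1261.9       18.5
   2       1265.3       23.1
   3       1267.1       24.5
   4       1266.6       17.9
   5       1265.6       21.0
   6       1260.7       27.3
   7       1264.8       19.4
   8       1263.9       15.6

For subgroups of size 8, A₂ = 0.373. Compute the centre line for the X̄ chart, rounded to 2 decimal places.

1264.49

X̄̄ = (1261.9 + 1265.3 + 1267.1 + 1266.6 + 1265.6 + 1260.7 + 1264.8 + 1263.9) / 8 = 10115.9000 / 8 = 1264.4875
CL = X̄̄ = 1264.4875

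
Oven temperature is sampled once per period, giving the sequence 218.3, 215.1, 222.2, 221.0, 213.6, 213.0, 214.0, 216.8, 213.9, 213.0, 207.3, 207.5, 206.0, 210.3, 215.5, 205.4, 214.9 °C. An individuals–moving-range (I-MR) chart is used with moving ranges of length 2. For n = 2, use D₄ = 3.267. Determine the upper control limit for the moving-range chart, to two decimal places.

12.99

Moving ranges: 3.2, 7.1, 1.2, 7.4, 0.6, 1.0, 2.8, 2.9, 0.9, 5.7, 0.2, 1.5, 4.3, 5.2, 10.1, 9.5; M̄R̄ = 63.6000 / 16 = 3.9750
UCL_MR = D₄·M̄R̄ = 3.267 × 3.9750 = 12.9863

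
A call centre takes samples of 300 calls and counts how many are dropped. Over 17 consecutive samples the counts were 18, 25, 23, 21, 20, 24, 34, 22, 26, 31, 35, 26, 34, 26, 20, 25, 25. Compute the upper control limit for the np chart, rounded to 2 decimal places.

p̄ = Σdᵢ / (k·n) = 435 / (17 × 300) = 0.08529
UCL = np̄ + 3·√(np̄(1−p̄)) = 25.5882 + 3 × √(25.5882×0.91471) = 25.5882 + 3 × 4.8379 = 40.1021

40.10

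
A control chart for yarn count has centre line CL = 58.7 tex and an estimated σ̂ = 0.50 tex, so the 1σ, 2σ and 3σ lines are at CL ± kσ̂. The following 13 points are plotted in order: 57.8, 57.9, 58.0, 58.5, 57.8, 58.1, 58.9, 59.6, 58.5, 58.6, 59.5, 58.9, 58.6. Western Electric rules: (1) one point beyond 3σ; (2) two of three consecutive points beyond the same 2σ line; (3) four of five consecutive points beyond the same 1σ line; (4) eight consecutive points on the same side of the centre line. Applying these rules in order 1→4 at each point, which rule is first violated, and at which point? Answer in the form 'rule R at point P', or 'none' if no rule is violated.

Zone of each point (C = within 1σ̂, B = 1σ̂–2σ̂, A = 2σ̂–3σ̂, * = beyond 3σ̂; sign = side of CL): 1:-B, 2:-B, 3:-B, 4:-C, 5:-B, 6:-B, 7:+C, 8:+B, 9:-C, 10:-C, 11:+B, 12:+C, 13:-C
Rule 3 (four of five consecutive points beyond the same 1σ limit) is satisfied at point 5.

rule 3 at point 5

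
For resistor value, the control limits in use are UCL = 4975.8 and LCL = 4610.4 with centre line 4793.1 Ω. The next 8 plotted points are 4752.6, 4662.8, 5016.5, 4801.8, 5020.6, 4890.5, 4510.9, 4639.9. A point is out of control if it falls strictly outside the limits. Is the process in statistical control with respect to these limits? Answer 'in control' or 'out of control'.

Compare each point to [4610.4, 4975.8]: sample 3 = 5016.5 > UCL; sample 5 = 5020.6 > UCL; sample 7 = 4510.9 < LCL.

out of control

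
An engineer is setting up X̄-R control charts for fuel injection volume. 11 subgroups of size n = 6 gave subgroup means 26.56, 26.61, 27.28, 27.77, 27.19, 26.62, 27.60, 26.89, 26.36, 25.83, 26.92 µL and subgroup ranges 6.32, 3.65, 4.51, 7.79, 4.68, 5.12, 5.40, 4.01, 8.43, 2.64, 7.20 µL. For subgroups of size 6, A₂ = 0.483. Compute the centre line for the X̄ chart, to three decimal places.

26.875

X̄̄ = (26.56 + 26.61 + 27.28 + 27.77 + 27.19 + 26.62 + 27.60 + 26.89 + 26.36 + 25.83 + 26.92) / 11 = 295.6300 / 11 = 26.8755
CL = X̄̄ = 26.8755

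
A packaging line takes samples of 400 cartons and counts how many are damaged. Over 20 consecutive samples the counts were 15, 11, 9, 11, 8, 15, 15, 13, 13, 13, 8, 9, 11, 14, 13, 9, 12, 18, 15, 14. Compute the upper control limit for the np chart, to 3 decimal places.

p̄ = Σdᵢ / (k·n) = 246 / (20 × 400) = 0.03075
UCL = np̄ + 3·√(np̄(1−p̄)) = 12.3000 + 3 × √(12.3000×0.96925) = 12.3000 + 3 × 3.4528 = 22.6584

22.658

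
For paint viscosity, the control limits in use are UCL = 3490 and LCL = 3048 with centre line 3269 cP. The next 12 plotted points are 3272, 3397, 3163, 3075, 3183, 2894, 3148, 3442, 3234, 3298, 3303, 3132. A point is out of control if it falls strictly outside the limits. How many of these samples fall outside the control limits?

Compare each point to [3048, 3490]: sample 6 = 2894 < LCL.

1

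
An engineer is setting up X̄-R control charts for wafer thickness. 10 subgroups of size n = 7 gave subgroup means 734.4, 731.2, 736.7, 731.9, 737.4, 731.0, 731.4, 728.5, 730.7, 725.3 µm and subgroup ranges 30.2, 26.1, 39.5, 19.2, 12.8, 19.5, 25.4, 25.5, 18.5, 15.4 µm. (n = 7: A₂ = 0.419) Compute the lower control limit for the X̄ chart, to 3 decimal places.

722.125

X̄̄ = (734.4 + 731.2 + 736.7 + 731.9 + 737.4 + 731.0 + 731.4 + 728.5 + 730.7 + 725.3) / 10 = 7318.5000 / 10 = 731.8500
R̄ = (30.2 + 26.1 + 39.5 + 19.2 + 12.8 + 19.5 + 25.4 + 25.5 + 18.5 + 15.4) / 10 = 232.1000 / 10 = 23.2100
LCL = X̄̄ − A₂·R̄ = 731.8500 − 0.419 × 23.2100 = 722.1250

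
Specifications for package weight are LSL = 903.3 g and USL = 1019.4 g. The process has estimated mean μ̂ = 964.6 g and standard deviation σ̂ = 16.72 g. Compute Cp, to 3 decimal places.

1.157

Cp = (USL − LSL) / (6σ̂) = (1019.4 − 903.3) / (6 × 16.72) = 116.1000 / 100.3200 = 1.1573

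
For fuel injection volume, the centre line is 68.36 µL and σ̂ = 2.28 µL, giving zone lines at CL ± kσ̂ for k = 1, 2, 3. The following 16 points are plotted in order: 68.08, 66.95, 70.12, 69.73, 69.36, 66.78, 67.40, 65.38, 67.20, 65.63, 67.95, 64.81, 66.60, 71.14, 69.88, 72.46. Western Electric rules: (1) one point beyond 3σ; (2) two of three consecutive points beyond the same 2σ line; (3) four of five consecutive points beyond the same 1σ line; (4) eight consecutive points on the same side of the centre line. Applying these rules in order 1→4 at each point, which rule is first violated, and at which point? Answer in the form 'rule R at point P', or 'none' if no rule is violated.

Zone of each point (C = within 1σ̂, B = 1σ̂–2σ̂, A = 2σ̂–3σ̂, * = beyond 3σ̂; sign = side of CL): 1:-C, 2:-C, 3:+C, 4:+C, 5:+C, 6:-C, 7:-C, 8:-B, 9:-C, 10:-B, 11:-C, 12:-B, 13:-C, 14:+B, 15:+C, 16:+B
Rule 4 (eight consecutive points on the same side of the centre line) is satisfied at point 13.

rule 4 at point 13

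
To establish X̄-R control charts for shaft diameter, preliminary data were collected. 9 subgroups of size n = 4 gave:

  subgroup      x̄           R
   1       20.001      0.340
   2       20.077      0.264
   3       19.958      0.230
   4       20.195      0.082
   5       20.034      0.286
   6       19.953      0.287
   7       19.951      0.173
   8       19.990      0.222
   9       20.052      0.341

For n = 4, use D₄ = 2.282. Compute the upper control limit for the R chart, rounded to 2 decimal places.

0.56

R̄ = (0.340 + 0.264 + 0.230 + 0.082 + 0.286 + 0.287 + 0.173 + 0.222 + 0.341) / 9 = 2.2250 / 9 = 0.2472
UCL_R = D₄·R̄ = 2.282 × 0.2472 = 0.5642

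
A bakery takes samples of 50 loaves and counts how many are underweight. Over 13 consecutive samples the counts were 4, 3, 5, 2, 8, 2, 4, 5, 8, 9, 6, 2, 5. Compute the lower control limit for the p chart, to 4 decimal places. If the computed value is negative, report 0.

0.0000

p̄ = Σdᵢ / (k·n) = 63 / (13 × 50) = 0.09692
LCL = p̄ − 3·√(p̄(1−p̄)/n) = 0.09692 − 3 × 0.04184 = -0.02860 → 0 (negative, so LCL = 0)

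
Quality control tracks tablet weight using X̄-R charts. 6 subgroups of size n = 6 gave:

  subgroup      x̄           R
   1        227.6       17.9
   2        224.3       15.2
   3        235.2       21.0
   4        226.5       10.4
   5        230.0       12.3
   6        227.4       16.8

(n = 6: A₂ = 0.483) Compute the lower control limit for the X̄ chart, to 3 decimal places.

220.965

X̄̄ = (227.6 + 224.3 + 235.2 + 226.5 + 230.0 + 227.4) / 6 = 1371.0000 / 6 = 228.5000
R̄ = (17.9 + 15.2 + 21.0 + 10.4 + 12.3 + 16.8) / 6 = 93.6000 / 6 = 15.6000
LCL = X̄̄ − A₂·R̄ = 228.5000 − 0.483 × 15.6000 = 220.9652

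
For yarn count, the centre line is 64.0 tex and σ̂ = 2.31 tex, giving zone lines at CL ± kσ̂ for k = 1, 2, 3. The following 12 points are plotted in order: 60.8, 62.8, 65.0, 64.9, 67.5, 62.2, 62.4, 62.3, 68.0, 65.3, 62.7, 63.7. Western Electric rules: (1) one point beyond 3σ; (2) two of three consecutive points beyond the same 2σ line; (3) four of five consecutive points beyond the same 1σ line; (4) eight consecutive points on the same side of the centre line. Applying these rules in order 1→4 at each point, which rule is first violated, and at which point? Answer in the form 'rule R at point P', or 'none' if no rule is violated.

Zone of each point (C = within 1σ̂, B = 1σ̂–2σ̂, A = 2σ̂–3σ̂, * = beyond 3σ̂; sign = side of CL): 1:-B, 2:-C, 3:+C, 4:+C, 5:+B, 6:-C, 7:-C, 8:-C, 9:+B, 10:+C, 11:-C, 12:-C
No rule fires across all 12 points.

none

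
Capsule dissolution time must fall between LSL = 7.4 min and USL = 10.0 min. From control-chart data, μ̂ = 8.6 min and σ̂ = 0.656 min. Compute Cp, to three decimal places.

Cp = (USL − LSL) / (6σ̂) = (10.0 − 7.4) / (6 × 0.656) = 2.6000 / 3.9360 = 0.6606

0.661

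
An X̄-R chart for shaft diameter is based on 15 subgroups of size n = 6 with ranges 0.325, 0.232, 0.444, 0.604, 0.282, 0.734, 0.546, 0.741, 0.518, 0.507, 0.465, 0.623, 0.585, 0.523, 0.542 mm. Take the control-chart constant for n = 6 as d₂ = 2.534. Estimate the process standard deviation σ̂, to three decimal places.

R̄ = (0.325 + 0.232 + 0.444 + 0.604 + 0.282 + 0.734 + 0.546 + 0.741 + 0.518 + 0.507 + 0.465 + 0.623 + 0.585 + 0.523 + 0.542) / 15 = 0.5114
σ̂ = R̄ / d₂ = 0.5114 / 2.534 = 0.2018

0.202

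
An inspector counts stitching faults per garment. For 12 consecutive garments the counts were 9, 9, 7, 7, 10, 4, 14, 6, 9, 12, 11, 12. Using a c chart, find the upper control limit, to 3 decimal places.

c̄ = (9 + 9 + 7 + 7 + 10 + 4 + 14 + 6 + 9 + 12 + 11 + 12) / 12 = 110 / 12 = 9.1667
UCL = c̄ + 3√c̄ = 9.1667 + 3 × √9.1667 = 9.1667 + 3 × 3.0277 = 18.2496

18.250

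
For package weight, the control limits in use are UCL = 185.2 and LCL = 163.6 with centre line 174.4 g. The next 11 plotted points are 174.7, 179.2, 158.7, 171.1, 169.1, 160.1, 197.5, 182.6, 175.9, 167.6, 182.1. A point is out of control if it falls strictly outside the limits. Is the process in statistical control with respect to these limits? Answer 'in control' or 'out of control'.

out of control

Compare each point to [163.6, 185.2]: sample 3 = 158.7 < LCL; sample 6 = 160.1 < LCL; sample 7 = 197.5 > UCL.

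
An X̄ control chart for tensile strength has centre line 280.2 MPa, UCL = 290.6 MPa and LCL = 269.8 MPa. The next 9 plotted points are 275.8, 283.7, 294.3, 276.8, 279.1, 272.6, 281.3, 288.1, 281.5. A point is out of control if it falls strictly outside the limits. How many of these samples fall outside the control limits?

1

Compare each point to [269.8, 290.6]: sample 3 = 294.3 > UCL.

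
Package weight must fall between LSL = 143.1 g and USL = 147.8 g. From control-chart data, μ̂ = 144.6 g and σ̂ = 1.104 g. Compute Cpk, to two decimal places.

Cpu = (USL − μ̂) / (3σ̂) = (147.8 − 144.6) / (3 × 1.104) = 0.9662; Cpl = (μ̂ − LSL) / (3σ̂) = (144.6 − 143.1) / (3 × 1.104) = 0.4529; Cpk = min(Cpu, Cpl) = 0.4529

0.45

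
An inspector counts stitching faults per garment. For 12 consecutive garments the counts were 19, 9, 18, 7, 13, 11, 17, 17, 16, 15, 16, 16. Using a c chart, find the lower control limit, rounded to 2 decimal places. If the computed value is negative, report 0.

3.08

c̄ = (19 + 9 + 18 + 7 + 13 + 11 + 17 + 17 + 16 + 15 + 16 + 16) / 12 = 174 / 12 = 14.5000
LCL = c̄ − 3√c̄ = 14.5000 − 3 × 3.8079 = 3.0763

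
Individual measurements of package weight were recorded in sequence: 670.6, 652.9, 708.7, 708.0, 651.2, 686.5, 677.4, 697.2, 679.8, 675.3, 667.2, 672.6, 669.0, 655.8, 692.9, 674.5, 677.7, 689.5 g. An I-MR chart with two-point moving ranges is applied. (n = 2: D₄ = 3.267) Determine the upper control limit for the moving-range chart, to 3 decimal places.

61.093

Moving ranges: 17.7, 55.8, 0.7, 56.8, 35.3, 9.1, 19.8, 17.4, 4.5, 8.1, 5.4, 3.6, 13.2, 37.1, 18.4, 3.2, 11.8; M̄R̄ = 317.9000 / 17 = 18.7000
UCL_MR = D₄·M̄R̄ = 3.267 × 18.7000 = 61.0929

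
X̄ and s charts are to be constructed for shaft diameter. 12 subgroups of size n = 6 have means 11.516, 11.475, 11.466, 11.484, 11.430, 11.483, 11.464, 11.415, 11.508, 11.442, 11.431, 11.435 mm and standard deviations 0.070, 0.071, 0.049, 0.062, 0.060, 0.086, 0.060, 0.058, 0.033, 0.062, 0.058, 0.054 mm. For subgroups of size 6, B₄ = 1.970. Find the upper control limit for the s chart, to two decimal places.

0.12

s̄ = (0.070 + 0.071 + 0.049 + 0.062 + 0.060 + 0.086 + 0.060 + 0.058 + 0.033 + 0.062 + 0.058 + 0.054) / 12 = 0.0602
UCL_s = B₄·s̄ = 1.970 × 0.0602 = 0.1187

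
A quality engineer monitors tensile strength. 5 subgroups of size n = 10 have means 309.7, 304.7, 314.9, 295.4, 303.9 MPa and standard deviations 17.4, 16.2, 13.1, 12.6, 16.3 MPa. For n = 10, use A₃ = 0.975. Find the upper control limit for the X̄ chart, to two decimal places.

320.46

X̄̄ = (309.7 + 304.7 + 314.9 + 295.4 + 303.9) / 5 = 305.7200
s̄ = (17.4 + 16.2 + 13.1 + 12.6 + 16.3) / 5 = 15.1200
UCL = X̄̄ + A₃·s̄ = 305.7200 + 0.975 × 15.1200 = 320.4620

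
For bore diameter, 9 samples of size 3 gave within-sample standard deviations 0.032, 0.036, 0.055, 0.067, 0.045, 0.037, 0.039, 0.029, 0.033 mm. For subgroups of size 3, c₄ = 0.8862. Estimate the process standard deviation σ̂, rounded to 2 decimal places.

0.05

s̄ = (0.032 + 0.036 + 0.055 + 0.067 + 0.045 + 0.037 + 0.039 + 0.029 + 0.033) / 9 = 0.0414
σ̂ = s̄ / c₄ = 0.0414 / 0.8862 = 0.0468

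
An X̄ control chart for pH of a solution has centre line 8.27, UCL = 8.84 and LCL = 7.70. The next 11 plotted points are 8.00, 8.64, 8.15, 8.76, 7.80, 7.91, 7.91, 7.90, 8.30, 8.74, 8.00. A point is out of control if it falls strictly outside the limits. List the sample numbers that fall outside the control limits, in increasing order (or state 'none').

All 11 points lie within [7.70, 8.84].

none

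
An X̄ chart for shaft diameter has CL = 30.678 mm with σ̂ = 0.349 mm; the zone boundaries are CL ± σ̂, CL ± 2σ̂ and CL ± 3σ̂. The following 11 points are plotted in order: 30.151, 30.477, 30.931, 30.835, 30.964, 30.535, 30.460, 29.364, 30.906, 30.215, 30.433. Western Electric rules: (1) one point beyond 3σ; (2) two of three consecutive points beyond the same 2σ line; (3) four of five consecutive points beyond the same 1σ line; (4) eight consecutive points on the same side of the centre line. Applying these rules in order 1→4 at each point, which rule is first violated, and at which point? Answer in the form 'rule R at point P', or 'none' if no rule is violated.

rule 1 at point 8

Zone of each point (C = within 1σ̂, B = 1σ̂–2σ̂, A = 2σ̂–3σ̂, * = beyond 3σ̂; sign = side of CL): 1:-B, 2:-C, 3:+C, 4:+C, 5:+C, 6:-C, 7:-C, 8:-*, 9:+C, 10:-B, 11:-C
Rule 1 (one point beyond the 3σ limits) is satisfied at point 8.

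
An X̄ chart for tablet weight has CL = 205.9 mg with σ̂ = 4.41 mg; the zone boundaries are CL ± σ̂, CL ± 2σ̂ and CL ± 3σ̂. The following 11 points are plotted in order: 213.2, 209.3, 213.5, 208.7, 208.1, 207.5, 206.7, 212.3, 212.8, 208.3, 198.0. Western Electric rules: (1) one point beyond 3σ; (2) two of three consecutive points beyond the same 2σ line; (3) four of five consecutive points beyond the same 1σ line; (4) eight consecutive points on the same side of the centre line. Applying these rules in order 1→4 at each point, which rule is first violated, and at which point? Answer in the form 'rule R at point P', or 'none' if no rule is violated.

rule 4 at point 8

Zone of each point (C = within 1σ̂, B = 1σ̂–2σ̂, A = 2σ̂–3σ̂, * = beyond 3σ̂; sign = side of CL): 1:+B, 2:+C, 3:+B, 4:+C, 5:+C, 6:+C, 7:+C, 8:+B, 9:+B, 10:+C, 11:-B
Rule 4 (eight consecutive points on the same side of the centre line) is satisfied at point 8.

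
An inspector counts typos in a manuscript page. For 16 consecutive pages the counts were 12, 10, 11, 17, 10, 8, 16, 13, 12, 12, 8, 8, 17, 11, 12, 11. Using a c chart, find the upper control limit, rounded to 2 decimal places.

22.03

c̄ = (12 + 10 + 11 + 17 + 10 + 8 + 16 + 13 + 12 + 12 + 8 + 8 + 17 + 11 + 12 + 11) / 16 = 188 / 16 = 11.7500
UCL = c̄ + 3√c̄ = 11.7500 + 3 × √11.7500 = 11.7500 + 3 × 3.4278 = 22.0335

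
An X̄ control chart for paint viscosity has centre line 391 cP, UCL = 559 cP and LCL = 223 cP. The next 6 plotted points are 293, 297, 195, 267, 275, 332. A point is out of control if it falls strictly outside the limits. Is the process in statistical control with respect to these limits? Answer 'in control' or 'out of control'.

Compare each point to [223, 559]: sample 3 = 195 < LCL.

out of control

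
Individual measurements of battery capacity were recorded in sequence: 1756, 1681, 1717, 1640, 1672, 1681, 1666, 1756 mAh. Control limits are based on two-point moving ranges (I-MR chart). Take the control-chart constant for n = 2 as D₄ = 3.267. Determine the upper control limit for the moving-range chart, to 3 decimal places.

155.883

Moving ranges: 75, 36, 77, 32, 9, 15, 90; M̄R̄ = 334.0000 / 7 = 47.7143
UCL_MR = D₄·M̄R̄ = 3.267 × 47.7143 = 155.8826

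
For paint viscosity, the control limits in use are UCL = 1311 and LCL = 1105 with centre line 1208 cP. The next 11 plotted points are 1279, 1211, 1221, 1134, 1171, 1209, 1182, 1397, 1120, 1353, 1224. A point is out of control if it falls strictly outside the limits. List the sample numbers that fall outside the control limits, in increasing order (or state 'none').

8, 10

Compare each point to [1105, 1311]: sample 8 = 1397 > UCL; sample 10 = 1353 > UCL.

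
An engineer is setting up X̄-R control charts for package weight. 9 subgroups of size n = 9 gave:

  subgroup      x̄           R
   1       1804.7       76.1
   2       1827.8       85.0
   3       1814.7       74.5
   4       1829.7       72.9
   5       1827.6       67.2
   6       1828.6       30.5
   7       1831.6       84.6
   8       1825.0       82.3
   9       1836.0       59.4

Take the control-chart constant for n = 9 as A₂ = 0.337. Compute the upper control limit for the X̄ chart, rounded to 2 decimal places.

X̄̄ = (1804.7 + 1827.8 + 1814.7 + 1829.7 + 1827.6 + 1828.6 + 1831.6 + 1825.0 + 1836.0) / 9 = 16425.7000 / 9 = 1825.0778
R̄ = (76.1 + 85.0 + 74.5 + 72.9 + 67.2 + 30.5 + 84.6 + 82.3 + 59.4) / 9 = 632.5000 / 9 = 70.2778
UCL = X̄̄ + A₂·R̄ = 1825.0778 + 0.337 × 70.2778 = 1848.7614

1848.76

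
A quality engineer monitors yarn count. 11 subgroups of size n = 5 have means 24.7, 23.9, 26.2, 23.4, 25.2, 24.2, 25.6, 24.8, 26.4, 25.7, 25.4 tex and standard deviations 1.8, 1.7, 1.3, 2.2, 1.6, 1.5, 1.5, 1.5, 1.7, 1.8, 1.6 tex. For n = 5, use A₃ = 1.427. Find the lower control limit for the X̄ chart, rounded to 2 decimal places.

22.68

X̄̄ = (24.7 + 23.9 + 26.2 + 23.4 + 25.2 + 24.2 + 25.6 + 24.8 + 26.4 + 25.7 + 25.4) / 11 = 25.0455
s̄ = (1.8 + 1.7 + 1.3 + 2.2 + 1.6 + 1.5 + 1.5 + 1.5 + 1.7 + 1.8 + 1.6) / 11 = 1.6545
LCL = X̄̄ − A₃·s̄ = 25.0455 − 1.427 × 1.6545 = 22.6844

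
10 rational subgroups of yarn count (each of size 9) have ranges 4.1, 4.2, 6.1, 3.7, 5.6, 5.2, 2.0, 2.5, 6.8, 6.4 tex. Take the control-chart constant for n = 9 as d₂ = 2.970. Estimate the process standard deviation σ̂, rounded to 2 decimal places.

1.57

R̄ = (4.1 + 4.2 + 6.1 + 3.7 + 5.6 + 5.2 + 2.0 + 2.5 + 6.8 + 6.4) / 10 = 4.6600
σ̂ = R̄ / d₂ = 4.6600 / 2.970 = 1.5690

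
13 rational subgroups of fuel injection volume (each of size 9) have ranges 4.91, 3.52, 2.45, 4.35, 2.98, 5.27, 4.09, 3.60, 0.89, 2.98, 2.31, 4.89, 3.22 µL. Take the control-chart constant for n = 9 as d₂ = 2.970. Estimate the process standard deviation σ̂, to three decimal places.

1.177

R̄ = (4.91 + 3.52 + 2.45 + 4.35 + 2.98 + 5.27 + 4.09 + 3.60 + 0.89 + 2.98 + 2.31 + 4.89 + 3.22) / 13 = 3.4969
σ̂ = R̄ / d₂ = 3.4969 / 2.970 = 1.1774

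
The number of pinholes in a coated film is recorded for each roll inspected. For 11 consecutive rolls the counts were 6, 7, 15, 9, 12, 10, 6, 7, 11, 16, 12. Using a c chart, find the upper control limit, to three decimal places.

c̄ = (6 + 7 + 15 + 9 + 12 + 10 + 6 + 7 + 11 + 16 + 12) / 11 = 111 / 11 = 10.0909
UCL = c̄ + 3√c̄ = 10.0909 + 3 × √10.0909 = 10.0909 + 3 × 3.1766 = 19.6208

19.621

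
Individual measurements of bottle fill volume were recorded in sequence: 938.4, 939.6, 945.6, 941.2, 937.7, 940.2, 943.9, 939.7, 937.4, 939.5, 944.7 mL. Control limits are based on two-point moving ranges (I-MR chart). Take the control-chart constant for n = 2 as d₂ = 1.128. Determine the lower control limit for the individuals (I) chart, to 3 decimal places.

931.383

X̄ = (938.4 + 939.6 + 945.6 + 941.2 + 937.7 + 940.2 + 943.9 + 939.7 + 937.4 + 939.5 + 944.7) / 11 = 940.7182
Moving ranges: 1.2, 6.0, 4.4, 3.5, 2.5, 3.7, 4.2, 2.3, 2.1, 5.2; M̄R̄ = 35.1000 / 10 = 3.5100
LCL = X̄ − 3·M̄R̄/d₂ = 940.7182 − 3 × 3.5100 / 1.128 = 931.3831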